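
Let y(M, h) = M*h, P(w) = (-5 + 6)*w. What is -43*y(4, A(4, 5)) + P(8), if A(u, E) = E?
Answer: -852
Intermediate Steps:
P(w) = w (P(w) = 1*w = w)
-43*y(4, A(4, 5)) + P(8) = -172*5 + 8 = -43*20 + 8 = -860 + 8 = -852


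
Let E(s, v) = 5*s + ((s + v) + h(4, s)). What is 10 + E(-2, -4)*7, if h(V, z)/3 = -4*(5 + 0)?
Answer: -522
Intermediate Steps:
h(V, z) = -60 (h(V, z) = 3*(-4*(5 + 0)) = 3*(-4*5) = 3*(-20) = -60)
E(s, v) = -60 + v + 6*s (E(s, v) = 5*s + ((s + v) - 60) = 5*s + (-60 + s + v) = -60 + v + 6*s)
10 + E(-2, -4)*7 = 10 + (-60 - 4 + 6*(-2))*7 = 10 + (-60 - 4 - 12)*7 = 10 - 76*7 = 10 - 532 = -522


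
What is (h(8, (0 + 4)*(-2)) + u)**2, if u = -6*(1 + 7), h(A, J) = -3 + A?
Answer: 1849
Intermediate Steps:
u = -48 (u = -6*8 = -48)
(h(8, (0 + 4)*(-2)) + u)**2 = ((-3 + 8) - 48)**2 = (5 - 48)**2 = (-43)**2 = 1849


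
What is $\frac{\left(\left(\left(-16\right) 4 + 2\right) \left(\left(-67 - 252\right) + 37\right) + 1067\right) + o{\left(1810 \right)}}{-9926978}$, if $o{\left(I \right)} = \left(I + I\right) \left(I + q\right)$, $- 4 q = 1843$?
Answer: $- \frac{2451418}{4963489} \approx -0.49389$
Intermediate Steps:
$q = - \frac{1843}{4}$ ($q = \left(- \frac{1}{4}\right) 1843 = - \frac{1843}{4} \approx -460.75$)
$o{\left(I \right)} = 2 I \left(- \frac{1843}{4} + I\right)$ ($o{\left(I \right)} = \left(I + I\right) \left(I - \frac{1843}{4}\right) = 2 I \left(- \frac{1843}{4} + I\right)$)
$\frac{\left(\left(\left(-16\right) 4 + 2\right) \left(\left(-67 - 252\right) + 37\right) + 1067\right) + o{\left(1810 \right)}}{-9926978} = \frac{\left(\left(\left(-16\right) 4 + 2\right) \left(\left(-67 - 252\right) + 37\right) + 1067\right) + \frac{1}{2} \cdot 1810 \left(-1843 + 4 \cdot 1810\right)}{-9926978} = \left(\left(\left(-64 + 2\right) \left(-319 + 37\right) + 1067\right) + \frac{1}{2} \cdot 1810 \left(-1843 + 7240\right)\right) \left(- \frac{1}{9926978}\right) = \left(\left(\left(-62\right) \left(-282\right) + 1067\right) + \frac{1}{2} \cdot 1810 \cdot 5397\right) \left(- \frac{1}{9926978}\right) = \left(\left(17484 + 1067\right) + 4884285\right) \left(- \frac{1}{9926978}\right) = \left(18551 + 4884285\right) \left(- \frac{1}{9926978}\right) = 4902836 \left(- \frac{1}{9926978}\right) = - \frac{2451418}{4963489}$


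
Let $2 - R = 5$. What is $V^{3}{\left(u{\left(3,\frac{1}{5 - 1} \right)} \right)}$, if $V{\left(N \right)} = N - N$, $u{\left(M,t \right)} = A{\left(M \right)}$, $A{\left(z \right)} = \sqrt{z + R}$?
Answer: $0$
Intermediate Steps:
$R = -3$ ($R = 2 - 5 = -3$)
$A{\left(z \right)} = \sqrt{-3 + z}$ ($A{\left(z \right)} = \sqrt{z - 3} = \sqrt{-3 + z}$)
$u{\left(M,t \right)} = \sqrt{-3 + M}$
$V{\left(N \right)} = 0$
$V^{3}{\left(u{\left(3,\frac{1}{5 - 1} \right)} \right)} = 0^{3} = 0$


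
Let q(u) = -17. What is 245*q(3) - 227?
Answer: -4392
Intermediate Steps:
245*q(3) - 227 = 245*(-17) - 227 = -4165 - 227 = -4392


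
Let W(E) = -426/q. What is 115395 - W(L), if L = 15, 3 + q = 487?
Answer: 27925803/242 ≈ 1.1540e+5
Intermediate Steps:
q = 484 (q = -3 + 487 = 484)
W(E) = -213/242 (W(E) = -426/484 = -426*1/484 = -213/242)
115395 - W(L) = 115395 - 1*(-213/242) = 115395 + 213/242 = 27925803/242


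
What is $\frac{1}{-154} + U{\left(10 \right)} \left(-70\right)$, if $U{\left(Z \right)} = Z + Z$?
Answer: $- \frac{215601}{154} \approx -1400.0$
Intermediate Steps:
$U{\left(Z \right)} = 2 Z$
$\frac{1}{-154} + U{\left(10 \right)} \left(-70\right) = \frac{1}{-154} + 2 \cdot 10 \left(-70\right) = - \frac{1}{154} + 20 \left(-70\right) = - \frac{1}{154} - 1400 = - \frac{215601}{154}$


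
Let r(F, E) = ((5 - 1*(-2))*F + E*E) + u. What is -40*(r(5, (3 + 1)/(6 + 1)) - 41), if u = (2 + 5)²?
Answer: -84920/49 ≈ -1733.1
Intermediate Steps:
u = 49 (u = 7² = 49)
r(F, E) = 49 + E² + 7*F (r(F, E) = ((5 - 1*(-2))*F + E*E) + 49 = ((5 + 2)*F + E²) + 49 = (7*F + E²) + 49 = (E² + 7*F) + 49 = 49 + E² + 7*F)
-40*(r(5, (3 + 1)/(6 + 1)) - 41) = -40*((49 + ((3 + 1)/(6 + 1))² + 7*5) - 41) = -40*((49 + (4/7)² + 35) - 41) = -40*((49 + 16/49 + 35) - 41) = -40*(4132/49 - 41) = -40*2123/49 = -84920/49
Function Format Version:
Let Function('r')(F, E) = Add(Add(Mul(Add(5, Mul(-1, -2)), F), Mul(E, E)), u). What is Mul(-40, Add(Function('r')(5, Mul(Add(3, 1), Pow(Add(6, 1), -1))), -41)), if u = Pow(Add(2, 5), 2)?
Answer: Rational(-84920, 49) ≈ -1733.1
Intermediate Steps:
u = 49 (u = Pow(7, 2) = 49)
Function('r')(F, E) = Add(49, Pow(E, 2), Mul(7, F)) (Function('r')(F, E) = Add(Add(Mul(Add(5, Mul(-1, -2)), F), Mul(E, E)), 49) = Add(Add(Mul(Add(5, 2), F), Pow(E, 2)), 49) = Add(Add(Mul(7, F), Pow(E, 2)), 49) = Add(Add(Pow(E, 2), Mul(7, F)), 49) = Add(49, Pow(E, 2), Mul(7, F)))
Mul(-40, Add(Function('r')(5, Mul(Add(3, 1), Pow(Add(6, 1), -1))), -41)) = Mul(-40, Add(Add(49, Pow(Mul(Add(3, 1), Pow(Add(6, 1), -1)), 2), Mul(7, 5)), -41)) = Mul(-40, Add(Add(49, Pow(Mul(4, Pow(7, -1)), 2), 35), -41)) = Mul(-40, Add(Add(49, Pow(Mul(4, Rational(1, 7)), 2), 35), -41)) = Mul(-40, Add(Add(49, Pow(Rational(4, 7), 2), 35), -41)) = Mul(-40, Add(Add(49, Rational(16, 49), 35), -41)) = Mul(-40, Add(Rational(4132, 49), -41)) = Mul(-40, Rational(2123, 49)) = Rational(-84920, 49)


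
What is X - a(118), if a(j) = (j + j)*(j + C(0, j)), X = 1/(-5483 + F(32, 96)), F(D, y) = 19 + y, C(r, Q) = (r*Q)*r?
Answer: -149488065/5368 ≈ -27848.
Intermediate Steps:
C(r, Q) = Q*r**2 (C(r, Q) = (Q*r)*r = Q*r**2)
X = -1/5368 (X = 1/(-5483 + (19 + 96)) = 1/(-5483 + 115) = 1/(-5368) = -1/5368 ≈ -0.00018629)
a(j) = 2*j**2 (a(j) = (j + j)*(j + j*0**2) = (2*j)*(j + j*0) = (2*j)*(j + 0) = (2*j)*j = 2*j**2)
X - a(118) = -1/5368 - 2*118**2 = -1/5368 - 2*13924 = -1/5368 - 1*27848 = -1/5368 - 27848 = -149488065/5368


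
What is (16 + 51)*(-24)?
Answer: -1608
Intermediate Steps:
(16 + 51)*(-24) = 67*(-24) = -1608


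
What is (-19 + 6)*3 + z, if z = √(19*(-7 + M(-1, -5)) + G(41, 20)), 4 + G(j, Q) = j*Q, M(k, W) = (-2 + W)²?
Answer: -39 + √1614 ≈ 1.1746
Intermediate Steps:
G(j, Q) = -4 + Q*j (G(j, Q) = -4 + j*Q = -4 + Q*j)
z = √1614 (z = √(19*(-7 + (-2 - 5)²) + (-4 + 20*41)) = √(19*(-7 + (-7)²) + (-4 + 820)) = √(19*(-7 + 49) + 816) = √(19*42 + 816) = √(798 + 816) = √1614 ≈ 40.175)
(-19 + 6)*3 + z = (-19 + 6)*3 + √1614 = -13*3 + √1614 = -39 + √1614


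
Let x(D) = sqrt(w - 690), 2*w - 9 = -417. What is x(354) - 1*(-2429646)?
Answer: 2429646 + I*sqrt(894) ≈ 2.4296e+6 + 29.9*I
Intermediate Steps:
w = -204 (w = 9/2 + (1/2)*(-417) = 9/2 - 417/2 = -204)
x(D) = I*sqrt(894) (x(D) = sqrt(-204 - 690) = sqrt(-894) = I*sqrt(894))
x(354) - 1*(-2429646) = I*sqrt(894) - 1*(-2429646) = I*sqrt(894) + 2429646 = 2429646 + I*sqrt(894)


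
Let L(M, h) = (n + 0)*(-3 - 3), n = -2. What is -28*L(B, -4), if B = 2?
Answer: -336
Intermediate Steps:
L(M, h) = 12 (L(M, h) = (-2 + 0)*(-3 - 3) = -2*(-6) = 12)
-28*L(B, -4) = -28*12 = -336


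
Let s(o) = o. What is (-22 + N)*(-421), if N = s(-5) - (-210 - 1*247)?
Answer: -181030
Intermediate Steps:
N = 452 (N = -5 - (-210 - 1*247) = -5 - (-210 - 247) = -5 - 1*(-457) = -5 + 457 = 452)
(-22 + N)*(-421) = (-22 + 452)*(-421) = 430*(-421) = -181030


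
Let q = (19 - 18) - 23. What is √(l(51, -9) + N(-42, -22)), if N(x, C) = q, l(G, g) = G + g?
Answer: 2*√5 ≈ 4.4721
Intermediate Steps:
q = -22 (q = 1 - 23 = -22)
N(x, C) = -22
√(l(51, -9) + N(-42, -22)) = √((51 - 9) - 22) = √(42 - 22) = √20 = 2*√5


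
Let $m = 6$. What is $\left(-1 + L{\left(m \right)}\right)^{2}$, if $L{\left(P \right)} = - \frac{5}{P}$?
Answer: $\frac{121}{36} \approx 3.3611$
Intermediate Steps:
$\left(-1 + L{\left(m \right)}\right)^{2} = \left(-1 - \frac{5}{6}\right)^{2} = \left(- \frac{11}{6}\right)^{2} = \frac{121}{36}$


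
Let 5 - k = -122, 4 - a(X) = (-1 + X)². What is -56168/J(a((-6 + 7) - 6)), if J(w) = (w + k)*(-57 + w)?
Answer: 56168/8455 ≈ 6.6432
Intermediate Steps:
a(X) = 4 - (-1 + X)²
k = 127 (k = 5 - 1*(-122) = 5 + 122 = 127)
J(w) = (-57 + w)*(127 + w) (J(w) = (w + 127)*(-57 + w) = (127 + w)*(-57 + w) = (-57 + w)*(127 + w))
-56168/J(a((-6 + 7) - 6)) = -56168/(-7239 + (4 - (-1 + ((-6 + 7) - 6))²)² + 70*(4 - (-1 + ((-6 + 7) - 6))²)) = -56168/(-7239 + (4 - (-1 + (1 - 6))²)² + 70*(4 - (-1 + (1 - 6))²)) = -56168/(-7239 + (4 - (-1 - 5)²)² + 70*(4 - (-1 - 5)²)) = -56168/(-7239 + (4 - 1*(-6)²)² + 70*(4 - 1*(-6)²)) = -56168/(-7239 + (4 - 1*36)² + 70*(4 - 1*36)) = -56168/(-7239 + (4 - 36)² + 70*(4 - 36)) = -56168/(-7239 + (-32)² + 70*(-32)) = -56168/(-7239 + 1024 - 2240) = -56168/(-8455) = -56168*(-1/8455) = 56168/8455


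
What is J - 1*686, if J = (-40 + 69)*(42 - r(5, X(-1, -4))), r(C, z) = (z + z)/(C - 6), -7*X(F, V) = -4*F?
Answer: 3492/7 ≈ 498.86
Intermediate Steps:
X(F, V) = 4*F/7 (X(F, V) = -(-4)*F/7 = 4*F/7)
r(C, z) = 2*z/(-6 + C) (r(C, z) = (2*z)/(-6 + C) = 2*z/(-6 + C))
J = 8294/7 (J = (-40 + 69)*(42 - 2*(4/7)*(-1)/(-6 + 5)) = 29*(42 - 2*(-4)/(7*(-1))) = 29*(42 - 2*(-4)*(-1)/7) = 29*(42 - 1*8/7) = 29*(42 - 8/7) = 29*(286/7) = 8294/7 ≈ 1184.9)
J - 1*686 = 8294/7 - 1*686 = 8294/7 - 686 = 3492/7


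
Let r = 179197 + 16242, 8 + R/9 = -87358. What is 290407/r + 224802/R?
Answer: 3415003770/2845787279 ≈ 1.2000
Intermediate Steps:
R = -786294 (R = -72 + 9*(-87358) = -72 - 786222 = -786294)
r = 195439
290407/r + 224802/R = 290407/195439 + 224802/(-786294) = 290407*(1/195439) + 224802*(-1/786294) = 290407/195439 - 4163/14561 = 3415003770/2845787279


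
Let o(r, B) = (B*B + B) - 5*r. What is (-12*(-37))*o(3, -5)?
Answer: 2220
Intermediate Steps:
o(r, B) = B + B**2 - 5*r (o(r, B) = (B**2 + B) - 5*r = (B + B**2) - 5*r = B + B**2 - 5*r)
(-12*(-37))*o(3, -5) = (-12*(-37))*(-5 + (-5)**2 - 5*3) = 444*(-5 + 25 - 15) = 444*5 = 2220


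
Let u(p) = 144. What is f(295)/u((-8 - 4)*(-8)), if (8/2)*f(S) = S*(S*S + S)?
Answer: 3219925/72 ≈ 44721.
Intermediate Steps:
f(S) = S*(S + S²)/4 (f(S) = (S*(S*S + S))/4 = (S*(S² + S))/4 = (S*(S + S²))/4 = S*(S + S²)/4)
f(295)/u((-8 - 4)*(-8)) = ((¼)*295²*(1 + 295))/144 = ((¼)*87025*296)*(1/144) = 6439850*(1/144) = 3219925/72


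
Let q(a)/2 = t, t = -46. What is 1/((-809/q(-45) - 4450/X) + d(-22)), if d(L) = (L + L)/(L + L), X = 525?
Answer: 1932/2545 ≈ 0.75914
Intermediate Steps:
q(a) = -92 (q(a) = 2*(-46) = -92)
d(L) = 1 (d(L) = (2*L)/((2*L)) = (2*L)*(1/(2*L)) = 1)
1/((-809/q(-45) - 4450/X) + d(-22)) = 1/((-809/(-92) - 4450/525) + 1) = 1/((-809*(-1/92) - 4450*1/525) + 1) = 1/((809/92 - 178/21) + 1) = 1/(613/1932 + 1) = 1/(2545/1932) = 1932/2545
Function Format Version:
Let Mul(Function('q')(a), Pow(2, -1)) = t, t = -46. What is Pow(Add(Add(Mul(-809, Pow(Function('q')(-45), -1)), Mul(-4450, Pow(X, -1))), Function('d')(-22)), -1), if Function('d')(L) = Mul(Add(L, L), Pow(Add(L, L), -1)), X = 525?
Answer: Rational(1932, 2545) ≈ 0.75914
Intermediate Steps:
Function('q')(a) = -92 (Function('q')(a) = Mul(2, -46) = -92)
Function('d')(L) = 1 (Function('d')(L) = Mul(Mul(2, L), Pow(Mul(2, L), -1)) = Mul(Mul(2, L), Mul(Rational(1, 2), Pow(L, -1))) = 1)
Pow(Add(Add(Mul(-809, Pow(Function('q')(-45), -1)), Mul(-4450, Pow(X, -1))), Function('d')(-22)), -1) = Pow(Add(Add(Mul(-809, Pow(-92, -1)), Mul(-4450, Pow(525, -1))), 1), -1) = Pow(Add(Add(Mul(-809, Rational(-1, 92)), Mul(-4450, Rational(1, 525))), 1), -1) = Pow(Add(Add(Rational(809, 92), Rational(-178, 21)), 1), -1) = Pow(Add(Rational(613, 1932), 1), -1) = Pow(Rational(2545, 1932), -1) = Rational(1932, 2545)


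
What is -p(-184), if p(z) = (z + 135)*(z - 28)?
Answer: -10388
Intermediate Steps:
p(z) = (-28 + z)*(135 + z) (p(z) = (135 + z)*(-28 + z) = (-28 + z)*(135 + z))
-p(-184) = -(-3780 + (-184)² + 107*(-184)) = -(-3780 + 33856 - 19688) = -1*10388 = -10388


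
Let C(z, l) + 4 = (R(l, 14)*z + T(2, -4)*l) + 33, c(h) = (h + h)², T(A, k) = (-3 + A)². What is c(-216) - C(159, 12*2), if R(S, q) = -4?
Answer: 187207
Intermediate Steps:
c(h) = 4*h² (c(h) = (2*h)² = 4*h²)
C(z, l) = 29 + l - 4*z (C(z, l) = -4 + ((-4*z + (-3 + 2)²*l) + 33) = -4 + ((-4*z + (-1)²*l) + 33) = -4 + ((-4*z + 1*l) + 33) = -4 + ((-4*z + l) + 33) = -4 + ((l - 4*z) + 33) = -4 + (33 + l - 4*z) = 29 + l - 4*z)
c(-216) - C(159, 12*2) = 4*(-216)² - (29 + 12*2 - 4*159) = 4*46656 - (29 + 24 - 636) = 186624 - 1*(-583) = 186624 + 583 = 187207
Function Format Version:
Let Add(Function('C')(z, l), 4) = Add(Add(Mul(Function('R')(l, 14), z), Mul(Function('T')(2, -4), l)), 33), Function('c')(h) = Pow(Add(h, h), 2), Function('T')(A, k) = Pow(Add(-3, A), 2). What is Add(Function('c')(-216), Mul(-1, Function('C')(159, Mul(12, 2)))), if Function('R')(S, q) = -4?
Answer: 187207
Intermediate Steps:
Function('c')(h) = Mul(4, Pow(h, 2)) (Function('c')(h) = Pow(Mul(2, h), 2) = Mul(4, Pow(h, 2)))
Function('C')(z, l) = Add(29, l, Mul(-4, z)) (Function('C')(z, l) = Add(-4, Add(Add(Mul(-4, z), Mul(Pow(Add(-3, 2), 2), l)), 33)) = Add(-4, Add(Add(Mul(-4, z), Mul(Pow(-1, 2), l)), 33)) = Add(-4, Add(Add(Mul(-4, z), Mul(1, l)), 33)) = Add(-4, Add(Add(Mul(-4, z), l), 33)) = Add(-4, Add(Add(l, Mul(-4, z)), 33)) = Add(-4, Add(33, l, Mul(-4, z))) = Add(29, l, Mul(-4, z)))
Add(Function('c')(-216), Mul(-1, Function('C')(159, Mul(12, 2)))) = Add(Mul(4, Pow(-216, 2)), Mul(-1, Add(29, Mul(12, 2), Mul(-4, 159)))) = Add(Mul(4, 46656), Mul(-1, Add(29, 24, -636))) = Add(186624, Mul(-1, -583)) = Add(186624, 583) = 187207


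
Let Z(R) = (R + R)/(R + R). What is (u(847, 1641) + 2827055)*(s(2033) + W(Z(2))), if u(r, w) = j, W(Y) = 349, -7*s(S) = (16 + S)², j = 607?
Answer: -11864750990196/7 ≈ -1.6950e+12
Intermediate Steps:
s(S) = -(16 + S)²/7
Z(R) = 1 (Z(R) = (2*R)/((2*R)) = (2*R)*(1/(2*R)) = 1)
u(r, w) = 607
(u(847, 1641) + 2827055)*(s(2033) + W(Z(2))) = (607 + 2827055)*(-(16 + 2033)²/7 + 349) = 2827662*(-⅐*2049² + 349) = 2827662*(-⅐*4198401 + 349) = 2827662*(-4198401/7 + 349) = 2827662*(-4195958/7) = -11864750990196/7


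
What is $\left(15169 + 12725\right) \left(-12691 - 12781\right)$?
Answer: $-710515968$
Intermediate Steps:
$\left(15169 + 12725\right) \left(-12691 - 12781\right) = 27894 \left(-25472\right) = -710515968$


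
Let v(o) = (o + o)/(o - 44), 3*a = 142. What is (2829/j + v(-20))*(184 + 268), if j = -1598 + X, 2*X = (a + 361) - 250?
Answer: -10195651/18226 ≈ -559.40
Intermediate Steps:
a = 142/3 (a = (1/3)*142 = 142/3 ≈ 47.333)
v(o) = 2*o/(-44 + o) (v(o) = (2*o)/(-44 + o) = 2*o/(-44 + o))
X = 475/6 (X = ((142/3 + 361) - 250)/2 = (1225/3 - 250)/2 = (1/2)*(475/3) = 475/6 ≈ 79.167)
j = -9113/6 (j = -1598 + 475/6 = -9113/6 ≈ -1518.8)
(2829/j + v(-20))*(184 + 268) = (2829/(-9113/6) + 2*(-20)/(-44 - 20))*(184 + 268) = (2829*(-6/9113) + 2*(-20)/(-64))*452 = (-16974/9113 + 2*(-20)*(-1/64))*452 = (-16974/9113 + 5/8)*452 = -90227/72904*452 = -10195651/18226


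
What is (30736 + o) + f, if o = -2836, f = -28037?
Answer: -137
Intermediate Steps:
(30736 + o) + f = (30736 - 2836) - 28037 = 27900 - 28037 = -137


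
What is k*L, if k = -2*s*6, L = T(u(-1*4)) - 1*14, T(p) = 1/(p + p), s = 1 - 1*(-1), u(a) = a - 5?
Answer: 1012/3 ≈ 337.33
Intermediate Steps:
u(a) = -5 + a
s = 2 (s = 1 + 1 = 2)
T(p) = 1/(2*p)
L = -253/18 (L = 1/(2*(-5 - 1*4)) - 1*14 = 1/(2*(-5 - 4)) - 14 = (½)/(-9) - 14 = (½)*(-⅑) - 14 = -1/18 - 14 = -253/18 ≈ -14.056)
k = -24 (k = -2*2*6 = -4*6 = -24)
k*L = -24*(-253/18) = 1012/3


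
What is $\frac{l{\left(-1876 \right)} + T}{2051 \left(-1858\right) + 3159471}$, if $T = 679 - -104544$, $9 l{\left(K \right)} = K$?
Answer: $- \frac{945131}{5861583} \approx -0.16124$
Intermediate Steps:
$l{\left(K \right)} = \frac{K}{9}$
$T = 105223$ ($T = 679 + 104544 = 105223$)
$\frac{l{\left(-1876 \right)} + T}{2051 \left(-1858\right) + 3159471} = \frac{\frac{1}{9} \left(-1876\right) + 105223}{2051 \left(-1858\right) + 3159471} = \frac{- \frac{1876}{9} + 105223}{-3810758 + 3159471} = \frac{945131}{9 \left(-651287\right)} = \frac{945131}{9} \left(- \frac{1}{651287}\right) = - \frac{945131}{5861583}$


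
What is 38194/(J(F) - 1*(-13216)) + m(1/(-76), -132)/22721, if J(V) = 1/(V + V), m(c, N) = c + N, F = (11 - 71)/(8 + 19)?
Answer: 2632826102137/912837896276 ≈ 2.8842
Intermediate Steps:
F = -20/9 (F = -60/27 = -60*1/27 = -20/9 ≈ -2.2222)
m(c, N) = N + c
J(V) = 1/(2*V)
38194/(J(F) - 1*(-13216)) + m(1/(-76), -132)/22721 = 38194/(1/(2*(-20/9)) - 1*(-13216)) + (-132 + 1/(-76))/22721 = 38194/((½)*(-9/20) + 13216) + (-132 - 1/76)*(1/22721) = 38194/(-9/40 + 13216) - 10033/76*1/22721 = 38194/(528631/40) - 10033/1726796 = 38194*(40/528631) - 10033/1726796 = 1527760/528631 - 10033/1726796 = 2632826102137/912837896276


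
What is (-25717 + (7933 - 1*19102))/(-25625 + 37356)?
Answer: -36886/11731 ≈ -3.1443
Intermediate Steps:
(-25717 + (7933 - 1*19102))/(-25625 + 37356) = (-25717 + (7933 - 19102))/11731 = (-25717 - 11169)*(1/11731) = -36886*1/11731 = -36886/11731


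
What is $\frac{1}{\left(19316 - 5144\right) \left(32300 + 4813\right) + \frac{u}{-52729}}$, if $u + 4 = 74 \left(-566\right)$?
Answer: $\frac{52729}{27733631516732} \approx 1.9013 \cdot 10^{-9}$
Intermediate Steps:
$u = -41888$ ($u = -4 + 74 \left(-566\right) = -4 - 41884 = -41888$)
$\frac{1}{\left(19316 - 5144\right) \left(32300 + 4813\right) + \frac{u}{-52729}} = \frac{1}{\left(19316 - 5144\right) \left(32300 + 4813\right) - \frac{41888}{-52729}} = \frac{1}{14172 \cdot 37113 - - \frac{41888}{52729}} = \frac{1}{525965436 + \frac{41888}{52729}} = \frac{1}{\frac{27733631516732}{52729}} = \frac{52729}{27733631516732}$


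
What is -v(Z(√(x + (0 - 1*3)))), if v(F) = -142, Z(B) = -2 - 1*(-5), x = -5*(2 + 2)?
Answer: 142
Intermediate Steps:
x = -20 (x = -5*4 = -20)
Z(B) = 3 (Z(B) = -2 + 5 = 3)
-v(Z(√(x + (0 - 1*3)))) = -1*(-142) = 142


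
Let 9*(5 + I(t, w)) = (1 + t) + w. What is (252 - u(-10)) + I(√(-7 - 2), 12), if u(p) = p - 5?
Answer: 2371/9 + I/3 ≈ 263.44 + 0.33333*I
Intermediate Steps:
u(p) = -5 + p
I(t, w) = -44/9 + t/9 + w/9 (I(t, w) = -5 + ((1 + t) + w)/9 = -5 + (1 + t + w)/9 = -5 + (⅑ + t/9 + w/9) = -44/9 + t/9 + w/9)
(252 - u(-10)) + I(√(-7 - 2), 12) = (252 - (-5 - 10)) + (-44/9 + √(-7 - 2)/9 + (⅑)*12) = (252 - 1*(-15)) + (-44/9 + √(-9)/9 + 4/3) = (252 + 15) + (-44/9 + (3*I)/9 + 4/3) = 267 + (-44/9 + I/3 + 4/3) = 267 + (-32/9 + I/3) = 2371/9 + I/3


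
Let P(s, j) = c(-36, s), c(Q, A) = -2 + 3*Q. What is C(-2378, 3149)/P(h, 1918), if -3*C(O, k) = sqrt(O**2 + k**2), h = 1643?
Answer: sqrt(15571085)/330 ≈ 11.958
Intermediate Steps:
P(s, j) = -110 (P(s, j) = -2 + 3*(-36) = -2 - 108 = -110)
C(O, k) = -sqrt(O**2 + k**2)/3
C(-2378, 3149)/P(h, 1918) = -sqrt((-2378)**2 + 3149**2)/3/(-110) = -sqrt(5654884 + 9916201)/3*(-1/110) = -sqrt(15571085)/3*(-1/110) = sqrt(15571085)/330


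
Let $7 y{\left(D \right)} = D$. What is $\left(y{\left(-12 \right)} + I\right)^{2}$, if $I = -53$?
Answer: $\frac{146689}{49} \approx 2993.7$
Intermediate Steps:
$y{\left(D \right)} = \frac{D}{7}$
$\left(y{\left(-12 \right)} + I\right)^{2} = \left(\frac{1}{7} \left(-12\right) - 53\right)^{2} = \left(- \frac{12}{7} - 53\right)^{2} = \left(- \frac{383}{7}\right)^{2} = \frac{146689}{49}$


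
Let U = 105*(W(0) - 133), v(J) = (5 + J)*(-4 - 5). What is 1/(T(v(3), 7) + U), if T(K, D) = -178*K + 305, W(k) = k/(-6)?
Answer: -1/844 ≈ -0.0011848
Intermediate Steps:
W(k) = -k/6 (W(k) = k*(-⅙) = -k/6)
v(J) = -45 - 9*J (v(J) = (5 + J)*(-9) = -45 - 9*J)
T(K, D) = 305 - 178*K
U = -13965 (U = 105*(-⅙*0 - 133) = 105*(0 - 133) = 105*(-133) = -13965)
1/(T(v(3), 7) + U) = 1/((305 - 178*(-45 - 9*3)) - 13965) = 1/((305 - 178*(-45 - 27)) - 13965) = 1/((305 - 178*(-72)) - 13965) = 1/((305 + 12816) - 13965) = 1/(13121 - 13965) = 1/(-844) = -1/844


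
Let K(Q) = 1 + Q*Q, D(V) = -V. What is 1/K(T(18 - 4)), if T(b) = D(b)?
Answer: 1/197 ≈ 0.0050761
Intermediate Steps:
T(b) = -b
K(Q) = 1 + Q²
1/K(T(18 - 4)) = 1/(1 + (-(18 - 4))²) = 1/(1 + (-1*14)²) = 1/(1 + (-14)²) = 1/(1 + 196) = 1/197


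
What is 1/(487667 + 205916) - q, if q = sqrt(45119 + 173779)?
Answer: 1/693583 - 3*sqrt(24322) ≈ -467.87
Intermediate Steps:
q = 3*sqrt(24322) (q = sqrt(218898) = 3*sqrt(24322) ≈ 467.87)
1/(487667 + 205916) - q = 1/(487667 + 205916) - 3*sqrt(24322) = 1/693583 - 3*sqrt(24322)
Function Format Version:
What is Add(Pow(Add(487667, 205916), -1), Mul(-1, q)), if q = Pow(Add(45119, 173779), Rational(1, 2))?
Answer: Add(Rational(1, 693583), Mul(-3, Pow(24322, Rational(1, 2)))) ≈ -467.87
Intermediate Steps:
q = Mul(3, Pow(24322, Rational(1, 2))) (q = Pow(218898, Rational(1, 2)) = Mul(3, Pow(24322, Rational(1, 2))) ≈ 467.87)
Add(Pow(Add(487667, 205916), -1), Mul(-1, q)) = Add(Pow(Add(487667, 205916), -1), Mul(-1, Mul(3, Pow(24322, Rational(1, 2))))) = Add(Pow(693583, -1), Mul(-3, Pow(24322, Rational(1, 2)))) = Add(Rational(1, 693583), Mul(-3, Pow(24322, Rational(1, 2))))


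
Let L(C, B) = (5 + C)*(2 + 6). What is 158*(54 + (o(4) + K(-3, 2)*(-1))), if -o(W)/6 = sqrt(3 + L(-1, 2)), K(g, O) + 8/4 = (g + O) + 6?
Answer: 8058 - 948*sqrt(35) ≈ 2449.6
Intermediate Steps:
K(g, O) = 4 + O + g (K(g, O) = -2 + ((g + O) + 6) = -2 + ((O + g) + 6) = -2 + (6 + O + g) = 4 + O + g)
L(C, B) = 40 + 8*C (L(C, B) = (5 + C)*8 = 40 + 8*C)
o(W) = -6*sqrt(35) (o(W) = -6*sqrt(3 + (40 + 8*(-1))) = -6*sqrt(3 + (40 - 8)) = -6*sqrt(3 + 32) = -6*sqrt(35))
158*(54 + (o(4) + K(-3, 2)*(-1))) = 158*(54 + (-6*sqrt(35) + (4 + 2 - 3)*(-1))) = 158*(54 + (-6*sqrt(35) + 3*(-1))) = 158*(54 + (-6*sqrt(35) - 3)) = 158*(54 + (-3 - 6*sqrt(35))) = 158*(51 - 6*sqrt(35)) = 8058 - 948*sqrt(35)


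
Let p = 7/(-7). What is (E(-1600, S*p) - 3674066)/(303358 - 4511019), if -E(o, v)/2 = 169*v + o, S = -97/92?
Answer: 168876229/193552406 ≈ 0.87251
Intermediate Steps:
S = -97/92 (S = -97*1/92 = -97/92 ≈ -1.0543)
p = -1 (p = 7*(-⅐) = -1)
E(o, v) = -338*v - 2*o (E(o, v) = -2*(169*v + o) = -2*(o + 169*v) = -338*v - 2*o)
(E(-1600, S*p) - 3674066)/(303358 - 4511019) = ((-(-16393)*(-1)/46 - 2*(-1600)) - 3674066)/(303358 - 4511019) = ((-338*97/92 + 3200) - 3674066)/(-4207661) = ((-16393/46 + 3200) - 3674066)*(-1/4207661) = (130807/46 - 3674066)*(-1/4207661) = -168876229/46*(-1/4207661) = 168876229/193552406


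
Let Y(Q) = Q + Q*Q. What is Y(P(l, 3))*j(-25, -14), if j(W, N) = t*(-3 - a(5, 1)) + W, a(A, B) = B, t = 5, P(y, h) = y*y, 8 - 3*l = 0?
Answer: -23360/9 ≈ -2595.6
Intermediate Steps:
l = 8/3 (l = 8/3 - ⅓*0 = 8/3 + 0 = 8/3 ≈ 2.6667)
P(y, h) = y²
j(W, N) = -20 + W (j(W, N) = 5*(-3 - 1*1) + W = 5*(-3 - 1) + W = 5*(-4) + W = -20 + W)
Y(Q) = Q + Q²
Y(P(l, 3))*j(-25, -14) = ((8/3)²*(1 + (8/3)²))*(-20 - 25) = (64*(1 + 64/9)/9)*(-45) = ((64/9)*(73/9))*(-45) = (4672/81)*(-45) = -23360/9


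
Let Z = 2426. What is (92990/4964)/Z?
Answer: 2735/354196 ≈ 0.0077217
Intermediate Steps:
(92990/4964)/Z = (92990/4964)/2426 = (92990*(1/4964))*(1/2426) = (2735/146)*(1/2426) = 2735/354196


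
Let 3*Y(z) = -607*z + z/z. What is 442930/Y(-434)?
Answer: 442930/87813 ≈ 5.0440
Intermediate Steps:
Y(z) = ⅓ - 607*z/3 (Y(z) = (-607*z + z/z)/3 = (-607*z + 1)/3 = (1 - 607*z)/3 = ⅓ - 607*z/3)
442930/Y(-434) = 442930/(⅓ - 607/3*(-434)) = 442930/(⅓ + 263438/3) = 442930/87813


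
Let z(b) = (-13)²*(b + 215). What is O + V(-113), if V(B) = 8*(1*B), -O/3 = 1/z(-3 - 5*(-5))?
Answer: -12069305/13351 ≈ -904.00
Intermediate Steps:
z(b) = 36335 + 169*b (z(b) = 169*(215 + b) = 36335 + 169*b)
O = -1/13351 (O = -3/(36335 + 169*(-3 - 5*(-5))) = -3/(36335 + 169*(-3 + 25)) = -3/(36335 + 169*22) = -3/(36335 + 3718) = -3/40053 = -3*1/40053 = -1/13351 ≈ -7.4901e-5)
V(B) = 8*B
O + V(-113) = -1/13351 + 8*(-113) = -1/13351 - 904 = -12069305/13351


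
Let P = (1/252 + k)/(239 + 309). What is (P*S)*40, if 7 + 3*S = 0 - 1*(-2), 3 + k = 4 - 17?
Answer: 100775/51786 ≈ 1.9460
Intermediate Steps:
k = -16 (k = -3 + (4 - 17) = -3 - 13 = -16)
S = -5/3 (S = -7/3 + (0 - 1*(-2))/3 = -7/3 + (0 + 2)/3 = -7/3 + (⅓)*2 = -7/3 + ⅔ = -5/3 ≈ -1.6667)
P = -4031/138096 (P = (1/252 - 16)/(239 + 309) = (1/252 - 16)/548 = -4031/252*1/548 = -4031/138096 ≈ -0.029190)
(P*S)*40 = -4031/138096*(-5/3)*40 = (20155/414288)*40 = 100775/51786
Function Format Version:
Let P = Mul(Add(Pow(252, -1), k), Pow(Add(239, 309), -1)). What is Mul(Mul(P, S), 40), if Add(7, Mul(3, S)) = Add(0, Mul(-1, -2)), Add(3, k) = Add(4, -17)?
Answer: Rational(100775, 51786) ≈ 1.9460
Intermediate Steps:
k = -16 (k = Add(-3, Add(4, -17)) = Add(-3, -13) = -16)
S = Rational(-5, 3) (S = Add(Rational(-7, 3), Mul(Rational(1, 3), Add(0, Mul(-1, -2)))) = Add(Rational(-7, 3), Mul(Rational(1, 3), Add(0, 2))) = Add(Rational(-7, 3), Mul(Rational(1, 3), 2)) = Add(Rational(-7, 3), Rational(2, 3)) = Rational(-5, 3) ≈ -1.6667)
P = Rational(-4031, 138096) (P = Mul(Add(Pow(252, -1), -16), Pow(Add(239, 309), -1)) = Mul(Add(Rational(1, 252), -16), Pow(548, -1)) = Mul(Rational(-4031, 252), Rational(1, 548)) = Rational(-4031, 138096) ≈ -0.029190)
Mul(Mul(P, S), 40) = Mul(Mul(Rational(-4031, 138096), Rational(-5, 3)), 40) = Mul(Rational(20155, 414288), 40) = Rational(100775, 51786)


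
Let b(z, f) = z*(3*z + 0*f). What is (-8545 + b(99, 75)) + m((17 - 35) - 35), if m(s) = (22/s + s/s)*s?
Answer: 20827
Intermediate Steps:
b(z, f) = 3*z² (b(z, f) = z*(3*z + 0) = z*(3*z) = 3*z²)
m(s) = s*(1 + 22/s) (m(s) = (22/s + 1)*s = (1 + 22/s)*s = s*(1 + 22/s))
(-8545 + b(99, 75)) + m((17 - 35) - 35) = (-8545 + 3*99²) + (22 + ((17 - 35) - 35)) = (-8545 + 3*9801) + (22 + (-18 - 35)) = (-8545 + 29403) + (22 - 53) = 20858 - 31 = 20827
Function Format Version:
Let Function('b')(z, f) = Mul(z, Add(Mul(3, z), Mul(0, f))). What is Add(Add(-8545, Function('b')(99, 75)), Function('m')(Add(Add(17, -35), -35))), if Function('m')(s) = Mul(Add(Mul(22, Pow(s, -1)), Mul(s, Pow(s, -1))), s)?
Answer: 20827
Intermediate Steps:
Function('b')(z, f) = Mul(3, Pow(z, 2)) (Function('b')(z, f) = Mul(z, Add(Mul(3, z), 0)) = Mul(z, Mul(3, z)) = Mul(3, Pow(z, 2)))
Function('m')(s) = Mul(s, Add(1, Mul(22, Pow(s, -1)))) (Function('m')(s) = Mul(Add(Mul(22, Pow(s, -1)), 1), s) = Mul(Add(1, Mul(22, Pow(s, -1))), s) = Mul(s, Add(1, Mul(22, Pow(s, -1)))))
Add(Add(-8545, Function('b')(99, 75)), Function('m')(Add(Add(17, -35), -35))) = Add(Add(-8545, Mul(3, Pow(99, 2))), Add(22, Add(Add(17, -35), -35))) = Add(Add(-8545, Mul(3, 9801)), Add(22, Add(-18, -35))) = Add(Add(-8545, 29403), Add(22, -53)) = Add(20858, -31) = 20827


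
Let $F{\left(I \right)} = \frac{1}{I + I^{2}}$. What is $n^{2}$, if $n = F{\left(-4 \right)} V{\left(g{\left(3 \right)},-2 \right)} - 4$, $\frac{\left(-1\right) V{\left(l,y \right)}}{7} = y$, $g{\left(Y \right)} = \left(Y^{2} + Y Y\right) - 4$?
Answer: $\frac{289}{36} \approx 8.0278$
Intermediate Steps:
$g{\left(Y \right)} = -4 + 2 Y^{2}$ ($g{\left(Y \right)} = \left(Y^{2} + Y^{2}\right) - 4 = 2 Y^{2} - 4 = -4 + 2 Y^{2}$)
$V{\left(l,y \right)} = - 7 y$
$n = - \frac{17}{6}$ ($n = \frac{1}{\left(-4\right) \left(1 - 4\right)} \left(\left(-7\right) \left(-2\right)\right) - 4 = - \frac{1}{4 \left(-3\right)} 14 - 4 = \left(- \frac{1}{4}\right) \left(- \frac{1}{3}\right) 14 - 4 = \frac{1}{12} \cdot 14 - 4 = \frac{7}{6} - 4 = - \frac{17}{6} \approx -2.8333$)
$n^{2} = \left(- \frac{17}{6}\right)^{2} = \frac{289}{36}$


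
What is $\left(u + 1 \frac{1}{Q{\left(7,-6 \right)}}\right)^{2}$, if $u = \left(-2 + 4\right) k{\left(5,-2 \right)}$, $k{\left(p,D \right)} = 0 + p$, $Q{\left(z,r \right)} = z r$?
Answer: $\frac{175561}{1764} \approx 99.524$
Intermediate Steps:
$Q{\left(z,r \right)} = r z$
$k{\left(p,D \right)} = p$
$u = 10$ ($u = \left(-2 + 4\right) 5 = 2 \cdot 5 = 10$)
$\left(u + 1 \frac{1}{Q{\left(7,-6 \right)}}\right)^{2} = \left(10 + 1 \frac{1}{\left(-6\right) 7}\right)^{2} = \left(10 + 1 \frac{1}{-42}\right)^{2} = \left(10 + 1 \left(- \frac{1}{42}\right)\right)^{2} = \left(10 - \frac{1}{42}\right)^{2} = \left(\frac{419}{42}\right)^{2} = \frac{175561}{1764}$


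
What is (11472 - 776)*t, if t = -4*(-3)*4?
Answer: 513408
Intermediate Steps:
t = 48 (t = 12*4 = 48)
(11472 - 776)*t = (11472 - 776)*48 = 10696*48 = 513408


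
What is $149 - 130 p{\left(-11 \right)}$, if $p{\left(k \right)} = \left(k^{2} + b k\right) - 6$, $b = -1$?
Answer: $-16231$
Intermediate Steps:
$p{\left(k \right)} = -6 + k^{2} - k$ ($p{\left(k \right)} = \left(k^{2} - k\right) - 6 = -6 + k^{2} - k$)
$149 - 130 p{\left(-11 \right)} = 149 - 130 \left(-6 + \left(-11\right)^{2} - -11\right) = 149 - 130 \left(-6 + 121 + 11\right) = 149 - 16380 = -16231$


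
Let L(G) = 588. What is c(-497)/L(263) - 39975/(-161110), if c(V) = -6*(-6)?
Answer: 488421/1578878 ≈ 0.30935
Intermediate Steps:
c(V) = 36
c(-497)/L(263) - 39975/(-161110) = 36/588 - 39975/(-161110) = 36*(1/588) - 39975*(-1/161110) = 3/49 + 7995/32222 = 488421/1578878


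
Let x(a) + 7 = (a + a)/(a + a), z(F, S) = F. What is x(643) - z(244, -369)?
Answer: -250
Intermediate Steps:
x(a) = -6 (x(a) = -7 + (a + a)/(a + a) = -7 + (2*a)/((2*a)) = -7 + (2*a)*(1/(2*a)) = -7 + 1 = -6)
x(643) - z(244, -369) = -6 - 1*244 = -6 - 244 = -250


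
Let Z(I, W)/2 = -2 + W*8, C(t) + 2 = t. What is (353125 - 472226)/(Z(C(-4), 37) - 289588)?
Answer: 119101/289000 ≈ 0.41211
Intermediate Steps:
C(t) = -2 + t
Z(I, W) = -4 + 16*W (Z(I, W) = 2*(-2 + W*8) = 2*(-2 + 8*W) = -4 + 16*W)
(353125 - 472226)/(Z(C(-4), 37) - 289588) = (353125 - 472226)/((-4 + 16*37) - 289588) = -119101/((-4 + 592) - 289588) = -119101/(588 - 289588) = -119101/(-289000) = -119101*(-1/289000) = 119101/289000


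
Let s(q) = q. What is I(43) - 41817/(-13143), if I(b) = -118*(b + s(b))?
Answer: -44444449/4381 ≈ -10145.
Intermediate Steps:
I(b) = -236*b (I(b) = -118*(b + b) = -236*b)
I(43) - 41817/(-13143) = -236*43 - 41817/(-13143) = -10148 - 41817*(-1)/13143 = -10148 - 1*(-13939/4381) = -10148 + 13939/4381 = -44444449/4381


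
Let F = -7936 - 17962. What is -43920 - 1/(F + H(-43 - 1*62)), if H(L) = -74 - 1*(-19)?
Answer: -1139855759/25953 ≈ -43920.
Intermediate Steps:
H(L) = -55 (H(L) = -74 + 19 = -55)
F = -25898
-43920 - 1/(F + H(-43 - 1*62)) = -43920 - 1/(-25898 - 55) = -43920 - 1/(-25953) = -43920 - 1*(-1/25953) = -43920 + 1/25953 = -1139855759/25953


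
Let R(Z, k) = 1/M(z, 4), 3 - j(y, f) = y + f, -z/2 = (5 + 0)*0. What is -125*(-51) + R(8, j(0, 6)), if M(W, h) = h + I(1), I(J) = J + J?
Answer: 38251/6 ≈ 6375.2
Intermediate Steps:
I(J) = 2*J
z = 0 (z = -2*(5 + 0)*0 = -10*0 = -2*0 = 0)
M(W, h) = 2 + h (M(W, h) = h + 2*1 = h + 2 = 2 + h)
j(y, f) = 3 - f - y (j(y, f) = 3 - (y + f) = 3 - (f + y) = 3 + (-f - y) = 3 - f - y)
R(Z, k) = ⅙ (R(Z, k) = 1/(2 + 4) = 1/6 = ⅙)
-125*(-51) + R(8, j(0, 6)) = -125*(-51) + ⅙ = 6375 + ⅙ = 38251/6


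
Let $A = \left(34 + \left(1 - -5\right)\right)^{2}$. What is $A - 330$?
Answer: $1270$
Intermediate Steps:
$A = 1600$ ($A = \left(34 + \left(1 + 5\right)\right)^{2} = \left(34 + 6\right)^{2} = 40^{2} = 1600$)
$A - 330 = 1600 - 330 = 1270$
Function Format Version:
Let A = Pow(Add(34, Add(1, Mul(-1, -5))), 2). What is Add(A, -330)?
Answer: 1270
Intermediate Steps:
A = 1600 (A = Pow(Add(34, Add(1, 5)), 2) = Pow(Add(34, 6), 2) = Pow(40, 2) = 1600)
Add(A, -330) = Add(1600, -330) = 1270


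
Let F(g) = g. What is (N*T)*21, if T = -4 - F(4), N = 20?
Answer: -3360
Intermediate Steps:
T = -8 (T = -4 - 1*4 = -4 - 4 = -8)
(N*T)*21 = (20*(-8))*21 = -160*21 = -3360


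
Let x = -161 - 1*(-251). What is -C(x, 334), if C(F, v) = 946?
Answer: -946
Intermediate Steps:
x = 90 (x = -161 + 251 = 90)
-C(x, 334) = -1*946 = -946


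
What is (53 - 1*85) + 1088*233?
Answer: 253472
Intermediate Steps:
(53 - 1*85) + 1088*233 = (53 - 85) + 253504 = -32 + 253504 = 253472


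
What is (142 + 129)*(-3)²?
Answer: 2439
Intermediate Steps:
(142 + 129)*(-3)² = 271*9 = 2439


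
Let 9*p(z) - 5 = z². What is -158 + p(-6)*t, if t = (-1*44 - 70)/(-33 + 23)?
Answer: -1591/15 ≈ -106.07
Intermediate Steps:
p(z) = 5/9 + z²/9
t = 57/5 (t = (-44 - 70)/(-10) = -114*(-⅒) = 57/5 ≈ 11.400)
-158 + p(-6)*t = -158 + (5/9 + (⅑)*(-6)²)*(57/5) = -158 + (5/9 + (⅑)*36)*(57/5) = -158 + (5/9 + 4)*(57/5) = -158 + (41/9)*(57/5) = -158 + 779/15 = -1591/15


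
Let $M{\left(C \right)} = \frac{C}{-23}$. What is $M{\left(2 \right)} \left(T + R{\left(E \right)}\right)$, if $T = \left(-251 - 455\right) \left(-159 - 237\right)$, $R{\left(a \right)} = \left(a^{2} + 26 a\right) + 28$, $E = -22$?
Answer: $- \frac{559032}{23} \approx -24306.0$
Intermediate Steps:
$M{\left(C \right)} = - \frac{C}{23}$ ($M{\left(C \right)} = C \left(- \frac{1}{23}\right) = - \frac{C}{23}$)
$R{\left(a \right)} = 28 + a^{2} + 26 a$
$T = 279576$ ($T = \left(-706\right) \left(-396\right) = 279576$)
$M{\left(2 \right)} \left(T + R{\left(E \right)}\right) = \left(- \frac{1}{23}\right) 2 \left(279576 + \left(28 + \left(-22\right)^{2} + 26 \left(-22\right)\right)\right) = - \frac{2 \left(279576 + \left(28 + 484 - 572\right)\right)}{23} = - \frac{2 \left(279576 - 60\right)}{23} = \left(- \frac{2}{23}\right) 279516 = - \frac{559032}{23}$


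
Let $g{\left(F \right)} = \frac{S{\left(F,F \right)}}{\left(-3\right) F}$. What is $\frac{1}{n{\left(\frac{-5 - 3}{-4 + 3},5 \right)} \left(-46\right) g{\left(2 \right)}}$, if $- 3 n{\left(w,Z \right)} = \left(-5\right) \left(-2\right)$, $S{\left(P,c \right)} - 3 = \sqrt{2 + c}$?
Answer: $- \frac{9}{1150} \approx -0.0078261$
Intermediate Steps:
$S{\left(P,c \right)} = 3 + \sqrt{2 + c}$
$n{\left(w,Z \right)} = - \frac{10}{3}$ ($n{\left(w,Z \right)} = - \frac{\left(-5\right) \left(-2\right)}{3} = \left(- \frac{1}{3}\right) 10 = - \frac{10}{3}$)
$g{\left(F \right)} = - \frac{3 + \sqrt{2 + F}}{3 F}$ ($g{\left(F \right)} = \frac{3 + \sqrt{2 + F}}{\left(-3\right) F} = \left(3 + \sqrt{2 + F}\right) \left(- \frac{1}{3 F}\right) = - \frac{3 + \sqrt{2 + F}}{3 F}$)
$\frac{1}{n{\left(\frac{-5 - 3}{-4 + 3},5 \right)} \left(-46\right) g{\left(2 \right)}} = \frac{1}{\left(- \frac{10}{3}\right) \left(-46\right) \frac{-3 - \sqrt{2 + 2}}{3 \cdot 2}} = \frac{1}{\frac{460}{3} \cdot \frac{1}{3} \cdot \frac{1}{2} \left(-3 - \sqrt{4}\right)} = \frac{1}{\frac{460}{3} \cdot \frac{1}{3} \cdot \frac{1}{2} \left(-3 - 2\right)} = \frac{1}{\frac{460}{3} \cdot \frac{1}{3} \cdot \frac{1}{2} \left(-5\right)} = \frac{1}{\frac{460}{3} \left(- \frac{5}{6}\right)} = \frac{1}{- \frac{1150}{9}} = - \frac{9}{1150}$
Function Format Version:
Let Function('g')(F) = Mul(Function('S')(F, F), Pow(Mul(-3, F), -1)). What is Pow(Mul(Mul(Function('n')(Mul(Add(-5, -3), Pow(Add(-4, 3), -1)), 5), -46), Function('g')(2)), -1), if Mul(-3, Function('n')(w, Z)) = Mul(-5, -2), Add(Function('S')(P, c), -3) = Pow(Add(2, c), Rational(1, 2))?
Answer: Rational(-9, 1150) ≈ -0.0078261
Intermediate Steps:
Function('S')(P, c) = Add(3, Pow(Add(2, c), Rational(1, 2)))
Function('n')(w, Z) = Rational(-10, 3) (Function('n')(w, Z) = Mul(Rational(-1, 3), Mul(-5, -2)) = Mul(Rational(-1, 3), 10) = Rational(-10, 3))
Function('g')(F) = Mul(Rational(-1, 3), Pow(F, -1), Add(3, Pow(Add(2, F), Rational(1, 2)))) (Function('g')(F) = Mul(Add(3, Pow(Add(2, F), Rational(1, 2))), Pow(Mul(-3, F), -1)) = Mul(Add(3, Pow(Add(2, F), Rational(1, 2))), Mul(Rational(-1, 3), Pow(F, -1))) = Mul(Rational(-1, 3), Pow(F, -1), Add(3, Pow(Add(2, F), Rational(1, 2)))))
Pow(Mul(Mul(Function('n')(Mul(Add(-5, -3), Pow(Add(-4, 3), -1)), 5), -46), Function('g')(2)), -1) = Pow(Mul(Mul(Rational(-10, 3), -46), Mul(Rational(1, 3), Pow(2, -1), Add(-3, Mul(-1, Pow(Add(2, 2), Rational(1, 2)))))), -1) = Pow(Mul(Rational(460, 3), Mul(Rational(1, 3), Rational(1, 2), Add(-3, Mul(-1, Pow(4, Rational(1, 2)))))), -1) = Pow(Mul(Rational(460, 3), Mul(Rational(1, 3), Rational(1, 2), Add(-3, Mul(-1, 2)))), -1) = Pow(Mul(Rational(460, 3), Mul(Rational(1, 3), Rational(1, 2), Add(-3, -2))), -1) = Pow(Mul(Rational(460, 3), Mul(Rational(1, 3), Rational(1, 2), -5)), -1) = Pow(Mul(Rational(460, 3), Rational(-5, 6)), -1) = Pow(Rational(-1150, 9), -1) = Rational(-9, 1150)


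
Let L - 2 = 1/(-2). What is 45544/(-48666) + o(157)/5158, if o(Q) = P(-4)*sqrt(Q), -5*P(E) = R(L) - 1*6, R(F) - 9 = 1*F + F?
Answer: -22772/24333 - 3*sqrt(157)/12895 ≈ -0.93876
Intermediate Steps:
L = 3/2 (L = 2 + 1/(-2) = 2 - 1/2 = 3/2 ≈ 1.5000)
R(F) = 9 + 2*F (R(F) = 9 + (1*F + F) = 9 + (F + F) = 9 + 2*F)
P(E) = -6/5 (P(E) = -((9 + 2*(3/2)) - 1*6)/5 = -((9 + 3) - 6)/5 = -(12 - 6)/5 = -1/5*6 = -6/5)
o(Q) = -6*sqrt(Q)/5
45544/(-48666) + o(157)/5158 = 45544/(-48666) - 6*sqrt(157)/5/5158 = 45544*(-1/48666) - 6*sqrt(157)/5*(1/5158) = -22772/24333 - 3*sqrt(157)/12895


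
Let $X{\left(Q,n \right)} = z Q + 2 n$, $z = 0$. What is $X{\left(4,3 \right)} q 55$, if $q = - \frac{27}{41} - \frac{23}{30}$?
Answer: $- \frac{19283}{41} \approx -470.32$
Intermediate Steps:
$X{\left(Q,n \right)} = 2 n$ ($X{\left(Q,n \right)} = 0 Q + 2 n = 0 + 2 n = 2 n$)
$q = - \frac{1753}{1230}$ ($q = \left(-27\right) \frac{1}{41} - \frac{23}{30} = - \frac{27}{41} - \frac{23}{30} = - \frac{1753}{1230} \approx -1.4252$)
$X{\left(4,3 \right)} q 55 = 2 \cdot 3 \left(- \frac{1753}{1230}\right) 55 = 6 \left(- \frac{1753}{1230}\right) 55 = \left(- \frac{1753}{205}\right) 55 = - \frac{19283}{41}$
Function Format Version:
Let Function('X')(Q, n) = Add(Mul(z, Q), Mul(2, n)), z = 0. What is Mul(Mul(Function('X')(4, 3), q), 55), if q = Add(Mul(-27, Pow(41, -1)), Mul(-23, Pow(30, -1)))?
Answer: Rational(-19283, 41) ≈ -470.32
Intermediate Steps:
Function('X')(Q, n) = Mul(2, n) (Function('X')(Q, n) = Add(Mul(0, Q), Mul(2, n)) = Add(0, Mul(2, n)) = Mul(2, n))
q = Rational(-1753, 1230) (q = Add(Mul(-27, Rational(1, 41)), Mul(-23, Rational(1, 30))) = Add(Rational(-27, 41), Rational(-23, 30)) = Rational(-1753, 1230) ≈ -1.4252)
Mul(Mul(Function('X')(4, 3), q), 55) = Mul(Mul(Mul(2, 3), Rational(-1753, 1230)), 55) = Mul(Mul(6, Rational(-1753, 1230)), 55) = Mul(Rational(-1753, 205), 55) = Rational(-19283, 41)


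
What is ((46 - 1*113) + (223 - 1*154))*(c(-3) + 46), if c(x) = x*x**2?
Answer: 38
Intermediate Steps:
c(x) = x**3
((46 - 1*113) + (223 - 1*154))*(c(-3) + 46) = ((46 - 1*113) + (223 - 1*154))*((-3)**3 + 46) = ((46 - 113) + (223 - 154))*(-27 + 46) = (-67 + 69)*19 = 2*19 = 38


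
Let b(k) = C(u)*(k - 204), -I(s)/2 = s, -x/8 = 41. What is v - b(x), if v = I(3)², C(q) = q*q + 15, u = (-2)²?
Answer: 16528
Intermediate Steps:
x = -328 (x = -8*41 = -328)
u = 4
C(q) = 15 + q² (C(q) = q² + 15 = 15 + q²)
I(s) = -2*s
v = 36 (v = (-2*3)² = (-6)² = 36)
b(k) = -6324 + 31*k (b(k) = (15 + 4²)*(k - 204) = (15 + 16)*(-204 + k) = 31*(-204 + k) = -6324 + 31*k)
v - b(x) = 36 - (-6324 + 31*(-328)) = 36 - (-6324 - 10168) = 36 - 1*(-16492) = 36 + 16492 = 16528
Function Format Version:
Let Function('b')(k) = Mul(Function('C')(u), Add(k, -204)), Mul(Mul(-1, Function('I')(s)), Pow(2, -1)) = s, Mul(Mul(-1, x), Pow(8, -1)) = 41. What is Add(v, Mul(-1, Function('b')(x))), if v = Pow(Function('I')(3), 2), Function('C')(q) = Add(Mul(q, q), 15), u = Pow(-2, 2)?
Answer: 16528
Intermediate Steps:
x = -328 (x = Mul(-8, 41) = -328)
u = 4
Function('C')(q) = Add(15, Pow(q, 2)) (Function('C')(q) = Add(Pow(q, 2), 15) = Add(15, Pow(q, 2)))
Function('I')(s) = Mul(-2, s)
v = 36 (v = Pow(Mul(-2, 3), 2) = Pow(-6, 2) = 36)
Function('b')(k) = Add(-6324, Mul(31, k)) (Function('b')(k) = Mul(Add(15, Pow(4, 2)), Add(k, -204)) = Mul(Add(15, 16), Add(-204, k)) = Mul(31, Add(-204, k)) = Add(-6324, Mul(31, k)))
Add(v, Mul(-1, Function('b')(x))) = Add(36, Mul(-1, Add(-6324, Mul(31, -328)))) = Add(36, Mul(-1, Add(-6324, -10168))) = Add(36, Mul(-1, -16492)) = Add(36, 16492) = 16528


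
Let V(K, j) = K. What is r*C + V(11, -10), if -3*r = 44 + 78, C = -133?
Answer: 16259/3 ≈ 5419.7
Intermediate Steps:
r = -122/3 (r = -(44 + 78)/3 = -1/3*122 = -122/3 ≈ -40.667)
r*C + V(11, -10) = -122/3*(-133) + 11 = 16226/3 + 11 = 16259/3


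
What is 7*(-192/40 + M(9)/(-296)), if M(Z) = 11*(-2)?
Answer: -24479/740 ≈ -33.080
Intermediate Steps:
M(Z) = -22
7*(-192/40 + M(9)/(-296)) = 7*(-192/40 - 22/(-296)) = 7*(-192*1/40 - 22*(-1/296)) = 7*(-24/5 + 11/148) = 7*(-3497/740) = -24479/740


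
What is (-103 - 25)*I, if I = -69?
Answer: 8832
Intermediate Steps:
(-103 - 25)*I = (-103 - 25)*(-69) = -128*(-69) = 8832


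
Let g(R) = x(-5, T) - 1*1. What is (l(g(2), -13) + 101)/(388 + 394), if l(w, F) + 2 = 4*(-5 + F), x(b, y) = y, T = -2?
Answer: 27/782 ≈ 0.034527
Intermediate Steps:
g(R) = -3 (g(R) = -2 - 1*1 = -2 - 1 = -3)
l(w, F) = -22 + 4*F (l(w, F) = -2 + 4*(-5 + F) = -2 + (-20 + 4*F) = -22 + 4*F)
(l(g(2), -13) + 101)/(388 + 394) = ((-22 + 4*(-13)) + 101)/(388 + 394) = ((-22 - 52) + 101)/782 = (-74 + 101)*(1/782) = 27*(1/782) = 27/782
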